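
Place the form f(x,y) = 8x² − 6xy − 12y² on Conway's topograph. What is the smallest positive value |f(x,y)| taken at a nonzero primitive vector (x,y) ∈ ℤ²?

descent: ρ → (-12,6,8)  [lands on river]
river: ρ → (8,10,-10)
river: ρ → (-10,10,8)
river: ρ → (8,6,-12)
river: ρ → (-12,18,2)
river: ρ → (2,18,-12)
closes: descent 1, river 6
min |a| on river = 2

2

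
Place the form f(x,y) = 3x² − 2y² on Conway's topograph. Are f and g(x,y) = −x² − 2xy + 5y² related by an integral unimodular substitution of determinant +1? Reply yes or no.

D₁ = 24, D₂ = 24
river cycle of f (length 2): (-2, 4, 1), (1, 4, -2)
river cycle of g (length 2): (-1, 4, 2), (2, 4, -1)
cycles differ ⇒ inequivalent

no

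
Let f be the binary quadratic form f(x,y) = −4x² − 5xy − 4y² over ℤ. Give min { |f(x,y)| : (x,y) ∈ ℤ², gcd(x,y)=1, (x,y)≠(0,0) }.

translate: b→-3 (≡5 mod 8), so (4,5,4)→(4,-3,3)
flip: (4,-3,3)→(3,3,4)
reduced (well bottom): (3,3,4) with a≤c, −a<b≤a
well minimum |f| = |-3| = 3 (negative-definite)

3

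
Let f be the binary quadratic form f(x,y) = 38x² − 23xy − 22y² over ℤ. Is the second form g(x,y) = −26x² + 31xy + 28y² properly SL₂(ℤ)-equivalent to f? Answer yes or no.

D₁ = 3873, D₂ = 3873
river cycle of f (length 20): (-22, 23, 38), (38, 53, -7), (-7, 59, 14), (14, 53, -19), (-19, 61, 2), (2, 59, -49), (-49, 39, 12), (12, 57, -13), (-13, 47, 32), (32, 17, -28), … (10 more)
river cycle of g (length 26): (28, 25, -29), (-29, 33, 24), (24, 15, -38), (-38, 61, 1), (1, 61, -38), (-38, 15, 24), (24, 33, -29), (-29, 25, 28), (28, 31, -26), (-26, 21, 33), … (16 more)
cycles differ ⇒ inequivalent

no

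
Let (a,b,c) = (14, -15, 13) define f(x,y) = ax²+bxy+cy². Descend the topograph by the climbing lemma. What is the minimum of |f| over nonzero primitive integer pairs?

translate: b→13 (≡-15 mod 28), so (14,-15,13)→(14,13,12)
flip: (14,13,12)→(12,-13,14)
translate: b→11 (≡-13 mod 24), so (12,-13,14)→(12,11,13)
reduced (well bottom): (12,11,13) with a≤c, −a<b≤a
well minimum = a = 12

12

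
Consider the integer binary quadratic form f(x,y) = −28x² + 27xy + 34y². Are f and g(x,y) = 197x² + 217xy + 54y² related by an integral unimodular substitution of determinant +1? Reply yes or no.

D₁ = 4537, D₂ = 4537
river cycle of f (length 98): (34, 41, -21), (-21, 43, 32), (32, 21, -32), (-32, 43, 21), (21, 41, -34), (-34, 27, 28), (28, 29, -33), (-33, 37, 24), (24, 59, -11), (-11, 51, 44), … (88 more)
river cycle of g (length 98): (-21, 43, 32), (32, 21, -32), (-32, 43, 21), (21, 41, -34), (-34, 27, 28), (28, 29, -33), (-33, 37, 24), (24, 59, -11), (-11, 51, 44), (44, 37, -18), … (88 more)
cycles coincide ⇒ equivalent

yes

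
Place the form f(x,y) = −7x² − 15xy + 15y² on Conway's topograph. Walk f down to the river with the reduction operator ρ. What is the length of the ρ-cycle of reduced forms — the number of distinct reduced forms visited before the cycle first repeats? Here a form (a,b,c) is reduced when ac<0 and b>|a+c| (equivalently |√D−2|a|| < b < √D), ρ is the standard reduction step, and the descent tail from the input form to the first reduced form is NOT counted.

D = 645, ⌊√D⌋ = 25
descent: ρ → (15,15,-7)  [lands on river]
river: ρ → (-7,13,17)
river: ρ → (17,21,-3)
river: ρ → (-3,21,17)
river: ρ → (17,13,-7)
river: ρ → (-7,15,15)
ρ-cycle length = 6 (tail of 1 descent step not counted)

6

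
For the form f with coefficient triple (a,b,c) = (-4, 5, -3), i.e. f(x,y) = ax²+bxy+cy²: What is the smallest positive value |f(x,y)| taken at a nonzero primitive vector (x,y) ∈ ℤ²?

translate: b→3 (≡-5 mod 8), so (4,-5,3)→(4,3,2)
flip: (4,3,2)→(2,-3,4)
translate: b→1 (≡-3 mod 4), so (2,-3,4)→(2,1,3)
reduced (well bottom): (2,1,3) with a≤c, −a<b≤a
well minimum |f| = |-2| = 2 (negative-definite)

2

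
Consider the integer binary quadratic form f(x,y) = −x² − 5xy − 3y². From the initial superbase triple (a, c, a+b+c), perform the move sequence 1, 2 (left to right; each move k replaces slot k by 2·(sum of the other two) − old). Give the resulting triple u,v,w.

start (-1,-3,-9) = (f(1,0),f(0,1),f(1,1))
replace slot 1: 2·((-3)+(-9)) − (-1) = -23 → (-23,-3,-9)
replace slot 2: 2·((-23)+(-9)) − (-3) = -61 → (-23,-61,-9)

-23,-61,-9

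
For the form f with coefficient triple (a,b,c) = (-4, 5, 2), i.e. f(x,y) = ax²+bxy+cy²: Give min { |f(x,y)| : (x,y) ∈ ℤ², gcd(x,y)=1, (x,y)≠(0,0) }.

river: ρ → (2,7,-1)
river: ρ → (-1,7,2)
river: ρ → (2,5,-4)
river: ρ → (-4,3,3)
river: ρ → (3,3,-4)
river: ρ → (-4,5,2)
closes: descent 0, river 6
min |a| on river = 1

1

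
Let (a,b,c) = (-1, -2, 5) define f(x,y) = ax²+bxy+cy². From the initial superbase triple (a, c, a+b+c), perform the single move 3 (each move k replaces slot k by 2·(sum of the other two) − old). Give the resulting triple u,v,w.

start (-1,5,2) = (f(1,0),f(0,1),f(1,1))
replace slot 3: 2·((-1)+5) − 2 = 6 → (-1,5,6)

-1,5,6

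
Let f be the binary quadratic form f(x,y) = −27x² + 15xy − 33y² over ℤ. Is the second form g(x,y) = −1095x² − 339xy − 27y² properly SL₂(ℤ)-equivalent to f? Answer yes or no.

D₁ = -3339, D₂ = -3339
f is negative-definite; reduce −f:
−f: reduced (well bottom): (27,-15,33) with a≤c, −a<b≤a
flip sign back: reduced form of f is (-27,15,-33)
g is negative-definite; reduce −g:
−g: flip: (1095,339,27)→(27,-339,1095)
−g: translate: b→-15 (≡-339 mod 54), so (27,-339,1095)→(27,-15,33)
−g: reduced (well bottom): (27,-15,33) with a≤c, −a<b≤a
flip sign back: reduced form of g is (-27,15,-33)
reduced forms (-27, 15, -33) vs (-27, 15, -33) ⇒ equivalent

yes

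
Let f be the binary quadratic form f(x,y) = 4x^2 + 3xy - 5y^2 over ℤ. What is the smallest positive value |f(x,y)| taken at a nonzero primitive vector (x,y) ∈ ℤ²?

river: ρ → (-5,7,2)
river: ρ → (2,9,-1)
river: ρ → (-1,9,2)
river: ρ → (2,7,-5)
river: ρ → (-5,3,4)
river: ρ → (4,5,-4)
river: ρ → (-4,3,5)
river: ρ → (5,7,-2)
river: ρ → (-2,9,1)
river: ρ → (1,9,-2)
river: ρ → (-2,7,5)
river: ρ → (5,3,-4)
river: ρ → (-4,5,4)
river: ρ → (4,3,-5)
closes: descent 0, river 14
min |a| on river = 1

1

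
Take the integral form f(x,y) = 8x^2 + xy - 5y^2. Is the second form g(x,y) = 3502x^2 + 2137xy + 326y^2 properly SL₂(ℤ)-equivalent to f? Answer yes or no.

D₁ = 161, D₂ = 161
river cycle of f (length 10): (-5, 9, 4), (4, 7, -7), (-7, 7, 4), (4, 9, -5), (-5, 11, 2), (2, 9, -10), (-10, 11, 1), (1, 11, -10), (-10, 9, 2), (2, 11, -5)
river cycle of g (length 10): (2, 11, -5), (-5, 9, 4), (4, 7, -7), (-7, 7, 4), (4, 9, -5), (-5, 11, 2), (2, 9, -10), (-10, 11, 1), (1, 11, -10), (-10, 9, 2)
cycles coincide ⇒ equivalent

yes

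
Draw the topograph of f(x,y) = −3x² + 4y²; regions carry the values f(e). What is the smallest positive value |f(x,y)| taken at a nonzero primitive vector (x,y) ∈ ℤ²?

descent: ρ → (4,0,-3)
descent: ρ → (-3,6,1)  [lands on river]
river: ρ → (1,6,-3)
closes: descent 2, river 2
min |a| on river = 1

1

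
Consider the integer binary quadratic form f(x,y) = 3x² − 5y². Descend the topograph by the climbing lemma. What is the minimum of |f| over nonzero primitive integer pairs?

descent: ρ → (-5,0,3)
descent: ρ → (3,6,-2)  [lands on river]
river: ρ → (-2,6,3)
closes: descent 2, river 2
min |a| on river = 2

2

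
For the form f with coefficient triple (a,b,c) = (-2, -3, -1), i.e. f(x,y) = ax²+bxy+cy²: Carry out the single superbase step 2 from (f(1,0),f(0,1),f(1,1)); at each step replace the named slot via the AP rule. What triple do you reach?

start (-2,-1,-6) = (f(1,0),f(0,1),f(1,1))
replace slot 2: 2·((-2)+(-6)) − (-1) = -15 → (-2,-15,-6)

-2,-15,-6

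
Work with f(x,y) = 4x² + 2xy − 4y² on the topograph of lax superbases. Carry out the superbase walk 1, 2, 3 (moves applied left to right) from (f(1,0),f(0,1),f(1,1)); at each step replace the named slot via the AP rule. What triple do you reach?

start (4,-4,2) = (f(1,0),f(0,1),f(1,1))
replace slot 1: 2·((-4)+2) − 4 = -8 → (-8,-4,2)
replace slot 2: 2·((-8)+2) − (-4) = -8 → (-8,-8,2)
replace slot 3: 2·((-8)+(-8)) − 2 = -34 → (-8,-8,-34)

-8,-8,-34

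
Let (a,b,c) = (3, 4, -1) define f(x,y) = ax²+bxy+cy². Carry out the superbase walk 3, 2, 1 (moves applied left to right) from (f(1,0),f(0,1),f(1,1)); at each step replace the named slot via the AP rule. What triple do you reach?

start (3,-1,6) = (f(1,0),f(0,1),f(1,1))
replace slot 3: 2·(3+(-1)) − 6 = -2 → (3,-1,-2)
replace slot 2: 2·(3+(-2)) − (-1) = 3 → (3,3,-2)
replace slot 1: 2·(3+(-2)) − 3 = -1 → (-1,3,-2)

-1,3,-2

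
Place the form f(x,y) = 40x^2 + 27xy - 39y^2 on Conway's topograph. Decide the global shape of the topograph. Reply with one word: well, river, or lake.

D = b²−4ac = 27² − 4·40·(-39) = 6969
D > 0 non-square ⇒ indefinite ⇒ periodic river

river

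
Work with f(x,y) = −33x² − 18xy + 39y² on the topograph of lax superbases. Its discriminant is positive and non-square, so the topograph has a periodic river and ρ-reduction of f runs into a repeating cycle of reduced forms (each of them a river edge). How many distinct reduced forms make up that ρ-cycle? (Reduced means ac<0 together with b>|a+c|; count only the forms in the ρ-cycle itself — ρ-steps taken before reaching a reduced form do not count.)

D = 5472, ⌊√D⌋ = 73
descent: ρ → (39,18,-33)  [lands on river]
river: ρ → (-33,48,24)
river: ρ → (24,48,-33)
river: ρ → (-33,18,39)
river: ρ → (39,60,-12)
river: ρ → (-12,60,39)
ρ-cycle length = 6 (tail of 1 descent step not counted)

6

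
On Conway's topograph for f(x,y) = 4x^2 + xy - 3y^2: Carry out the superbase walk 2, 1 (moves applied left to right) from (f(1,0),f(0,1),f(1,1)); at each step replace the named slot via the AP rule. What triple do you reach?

start (4,-3,2) = (f(1,0),f(0,1),f(1,1))
replace slot 2: 2·(4+2) − (-3) = 15 → (4,15,2)
replace slot 1: 2·(15+2) − 4 = 30 → (30,15,2)

30,15,2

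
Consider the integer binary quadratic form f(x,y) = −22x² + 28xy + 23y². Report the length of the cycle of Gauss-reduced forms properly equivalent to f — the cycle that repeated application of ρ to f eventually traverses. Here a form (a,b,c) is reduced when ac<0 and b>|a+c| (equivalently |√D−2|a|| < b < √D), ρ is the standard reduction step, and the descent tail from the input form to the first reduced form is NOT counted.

D = 2808, ⌊√D⌋ = 52
river: ρ → (23,18,-27)
river: ρ → (-27,36,14)
river: ρ → (14,48,-9)
river: ρ → (-9,42,29)
river: ρ → (29,16,-22)
river: ρ → (-22,28,23)
ρ-cycle length = 6 (tail of 0 descent steps not counted)

6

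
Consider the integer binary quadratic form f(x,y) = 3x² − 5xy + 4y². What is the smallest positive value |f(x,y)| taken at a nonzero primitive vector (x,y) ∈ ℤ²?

translate: b→1 (≡-5 mod 6), so (3,-5,4)→(3,1,2)
flip: (3,1,2)→(2,-1,3)
reduced (well bottom): (2,-1,3) with a≤c, −a<b≤a
well minimum = a = 2

2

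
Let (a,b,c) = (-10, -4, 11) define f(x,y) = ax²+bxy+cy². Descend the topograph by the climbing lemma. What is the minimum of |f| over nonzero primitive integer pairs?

descent: ρ → (11,4,-10)  [lands on river]
river: ρ → (-10,16,5)
river: ρ → (5,14,-13)
river: ρ → (-13,12,6)
river: ρ → (6,12,-13)
river: ρ → (-13,14,5)
river: ρ → (5,16,-10)
river: ρ → (-10,4,11)
river: ρ → (11,18,-3)
river: ρ → (-3,18,11)
closes: descent 1, river 10
min |a| on river = 3

3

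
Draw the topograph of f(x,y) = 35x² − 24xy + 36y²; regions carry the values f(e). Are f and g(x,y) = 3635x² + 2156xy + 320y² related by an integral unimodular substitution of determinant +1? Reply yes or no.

D₁ = -4464, D₂ = -4464
f: reduced (well bottom): (35,-24,36) with a≤c, −a<b≤a
g: flip: (3635,2156,320)→(320,-2156,3635)
g: translate: b→-236 (≡-2156 mod 640), so (320,-2156,3635)→(320,-236,47)
g: flip: (320,-236,47)→(47,236,320)
g: translate: b→-46 (≡236 mod 94), so (47,236,320)→(47,-46,35)
g: flip: (47,-46,35)→(35,46,47)
g: translate: b→-24 (≡46 mod 70), so (35,46,47)→(35,-24,36)
g: reduced (well bottom): (35,-24,36) with a≤c, −a<b≤a
reduced forms (35, -24, 36) vs (35, -24, 36) ⇒ equivalent

yes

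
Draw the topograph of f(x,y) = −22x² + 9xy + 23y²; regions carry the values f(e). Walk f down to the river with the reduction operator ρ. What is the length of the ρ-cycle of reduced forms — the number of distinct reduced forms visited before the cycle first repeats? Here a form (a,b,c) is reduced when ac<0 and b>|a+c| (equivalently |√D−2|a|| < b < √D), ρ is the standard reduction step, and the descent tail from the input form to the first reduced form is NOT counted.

D = 2105, ⌊√D⌋ = 45
river: ρ → (23,37,-8)
river: ρ → (-8,43,8)
river: ρ → (8,37,-23)
river: ρ → (-23,9,22)
river: ρ → (22,35,-10)
river: ρ → (-10,45,2)
river: ρ → (2,43,-32)
river: ρ → (-32,21,13)
river: ρ → (13,31,-22)
river: ρ → (-22,13,22)
river: ρ → (22,31,-13)
river: ρ → (-13,21,32)
river: ρ → (32,43,-2)
river: ρ → (-2,45,10)
river: ρ → (10,35,-22)
river: ρ → (-22,9,23)
ρ-cycle length = 16 (tail of 0 descent steps not counted)

16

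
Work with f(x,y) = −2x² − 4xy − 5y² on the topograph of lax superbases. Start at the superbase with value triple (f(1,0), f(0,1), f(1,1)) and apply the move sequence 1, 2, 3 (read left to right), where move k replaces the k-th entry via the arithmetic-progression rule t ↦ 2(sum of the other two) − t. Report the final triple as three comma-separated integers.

start (-2,-5,-11) = (f(1,0),f(0,1),f(1,1))
replace slot 1: 2·((-5)+(-11)) − (-2) = -30 → (-30,-5,-11)
replace slot 2: 2·((-30)+(-11)) − (-5) = -77 → (-30,-77,-11)
replace slot 3: 2·((-30)+(-77)) − (-11) = -203 → (-30,-77,-203)

-30,-77,-203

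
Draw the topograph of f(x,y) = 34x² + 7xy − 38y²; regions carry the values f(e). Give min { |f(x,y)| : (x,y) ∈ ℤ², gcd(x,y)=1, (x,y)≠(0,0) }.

river: ρ → (-38,69,3)
river: ρ → (3,69,-38)
river: ρ → (-38,7,34)
river: ρ → (34,61,-11)
river: ρ → (-11,71,4)
river: ρ → (4,65,-62)
river: ρ → (-62,59,7)
river: ρ → (7,67,-26)
river: ρ → (-26,37,37)
river: ρ → (37,37,-26)
river: ρ → (-26,67,7)
river: ρ → (7,59,-62)
river: ρ → (-62,65,4)
river: ρ → (4,71,-11)
river: ρ → (-11,61,34)
river: ρ → (34,7,-38)
closes: descent 0, river 16
min |a| on river = 3

3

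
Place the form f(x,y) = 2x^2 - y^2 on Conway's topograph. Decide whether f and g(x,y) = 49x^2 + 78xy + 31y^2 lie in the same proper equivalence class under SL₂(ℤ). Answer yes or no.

D₁ = 8, D₂ = 8
river cycle of f (length 2): (-1, 2, 1), (1, 2, -1)
river cycle of g (length 2): (-1, 2, 1), (1, 2, -1)
cycles coincide ⇒ equivalent

yes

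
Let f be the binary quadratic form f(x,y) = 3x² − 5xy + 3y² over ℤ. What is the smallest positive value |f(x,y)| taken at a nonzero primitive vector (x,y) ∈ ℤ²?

translate: b→1 (≡-5 mod 6), so (3,-5,3)→(3,1,1)
flip: (3,1,1)→(1,-1,3)
translate: b→1 (≡-1 mod 2), so (1,-1,3)→(1,1,3)
reduced (well bottom): (1,1,3) with a≤c, −a<b≤a
well minimum = a = 1

1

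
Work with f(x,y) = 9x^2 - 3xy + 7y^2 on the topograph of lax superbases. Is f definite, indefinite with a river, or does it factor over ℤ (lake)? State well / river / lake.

D = b²−4ac = (-3)² − 4·9·7 = -243
D < 0 ⇒ definite ⇒ every region one sign ⇒ single well

well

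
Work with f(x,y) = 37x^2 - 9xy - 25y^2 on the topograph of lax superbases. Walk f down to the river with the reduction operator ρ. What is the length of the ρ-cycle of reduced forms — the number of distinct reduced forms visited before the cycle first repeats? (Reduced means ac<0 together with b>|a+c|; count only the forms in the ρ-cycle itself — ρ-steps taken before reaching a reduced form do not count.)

D = 3781, ⌊√D⌋ = 61
descent: ρ → (-25,59,3)  [lands on river]
river: ρ → (3,61,-5)
river: ρ → (-5,59,15)
river: ρ → (15,61,-1)
river: ρ → (-1,61,15)
river: ρ → (15,59,-5)
river: ρ → (-5,61,3)
river: ρ → (3,59,-25)
river: ρ → (-25,41,21)
river: ρ → (21,43,-23)
river: ρ → (-23,49,15)
river: ρ → (15,41,-35)
river: ρ → (-35,29,21)
river: ρ → (21,55,-9)
river: ρ → (-9,53,27)
river: ρ → (27,55,-7)
river: ρ → (-7,57,19)
river: ρ → (19,57,-7)
river: ρ → (-7,55,27)
river: ρ → (27,53,-9)
river: ρ → (-9,55,21)
river: ρ → (21,29,-35)
river: ρ → (-35,41,15)
river: ρ → (15,49,-23)
river: ρ → (-23,43,21)
river: ρ → (21,41,-25)
ρ-cycle length = 26 (tail of 1 descent step not counted)

26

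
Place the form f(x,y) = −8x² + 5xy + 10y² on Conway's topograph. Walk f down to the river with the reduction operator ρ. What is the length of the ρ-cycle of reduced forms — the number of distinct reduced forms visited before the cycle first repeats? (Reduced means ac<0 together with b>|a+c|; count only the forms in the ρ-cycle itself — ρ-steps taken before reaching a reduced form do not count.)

D = 345, ⌊√D⌋ = 18
river: ρ → (10,15,-3)
river: ρ → (-3,15,10)
river: ρ → (10,5,-8)
river: ρ → (-8,11,7)
river: ρ → (7,17,-2)
river: ρ → (-2,15,15)
river: ρ → (15,15,-2)
river: ρ → (-2,17,7)
river: ρ → (7,11,-8)
river: ρ → (-8,5,10)
ρ-cycle length = 10 (tail of 0 descent steps not counted)

10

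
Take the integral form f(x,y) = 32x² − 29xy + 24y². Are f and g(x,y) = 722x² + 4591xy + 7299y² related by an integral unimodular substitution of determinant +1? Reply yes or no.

D₁ = -2231, D₂ = -2231
f: flip: (32,-29,24)→(24,29,32)
f: translate: b→-19 (≡29 mod 48), so (24,29,32)→(24,-19,27)
f: reduced (well bottom): (24,-19,27) with a≤c, −a<b≤a
g: translate: b→259 (≡4591 mod 1444), so (722,4591,7299)→(722,259,24)
g: flip: (722,259,24)→(24,-259,722)
g: translate: b→-19 (≡-259 mod 48), so (24,-259,722)→(24,-19,27)
g: reduced (well bottom): (24,-19,27) with a≤c, −a<b≤a
reduced forms (24, -19, 27) vs (24, -19, 27) ⇒ equivalent

yes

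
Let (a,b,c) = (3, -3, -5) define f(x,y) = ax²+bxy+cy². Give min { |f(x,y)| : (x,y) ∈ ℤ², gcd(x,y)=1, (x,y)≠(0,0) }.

descent: ρ → (-5,3,3)  [lands on river]
river: ρ → (3,3,-5)
river: ρ → (-5,7,1)
river: ρ → (1,7,-5)
closes: descent 1, river 4
min |a| on river = 1

1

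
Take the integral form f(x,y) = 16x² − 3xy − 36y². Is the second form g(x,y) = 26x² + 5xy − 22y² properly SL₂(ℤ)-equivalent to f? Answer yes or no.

D₁ = 2313, D₂ = 2313
river cycle of f (length 14): (16, 29, -23), (-23, 17, 22), (22, 27, -18), (-18, 45, 4), (4, 43, -29), (-29, 15, 18), (18, 21, -26), (-26, 31, 13), (13, 47, -2), (-2, 45, 36), … (4 more)
river cycle of g (length 12): (-22, 39, 9), (9, 33, -34), (-34, 35, 8), (8, 45, -9), (-9, 45, 8), (8, 35, -34), (-34, 33, 9), (9, 39, -22), (-22, 5, 26), (26, 47, -1), … (2 more)
cycles differ ⇒ inequivalent

no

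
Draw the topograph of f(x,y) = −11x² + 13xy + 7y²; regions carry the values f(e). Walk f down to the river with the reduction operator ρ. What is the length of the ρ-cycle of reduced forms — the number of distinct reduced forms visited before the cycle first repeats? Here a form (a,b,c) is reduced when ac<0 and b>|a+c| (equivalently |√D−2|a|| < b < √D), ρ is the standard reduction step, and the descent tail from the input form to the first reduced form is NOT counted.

D = 477, ⌊√D⌋ = 21
river: ρ → (7,15,-9)
river: ρ → (-9,21,1)
river: ρ → (1,21,-9)
river: ρ → (-9,15,7)
river: ρ → (7,13,-11)
river: ρ → (-11,9,9)
river: ρ → (9,9,-11)
river: ρ → (-11,13,7)
ρ-cycle length = 8 (tail of 0 descent steps not counted)

8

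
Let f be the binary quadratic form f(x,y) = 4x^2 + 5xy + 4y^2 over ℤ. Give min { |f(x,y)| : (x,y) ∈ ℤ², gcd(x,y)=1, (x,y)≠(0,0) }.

translate: b→-3 (≡5 mod 8), so (4,5,4)→(4,-3,3)
flip: (4,-3,3)→(3,3,4)
reduced (well bottom): (3,3,4) with a≤c, −a<b≤a
well minimum = a = 3

3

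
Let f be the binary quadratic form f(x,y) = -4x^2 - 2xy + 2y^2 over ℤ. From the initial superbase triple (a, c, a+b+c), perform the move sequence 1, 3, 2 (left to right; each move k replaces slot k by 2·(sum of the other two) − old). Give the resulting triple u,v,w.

start (-4,2,-4) = (f(1,0),f(0,1),f(1,1))
replace slot 1: 2·(2+(-4)) − (-4) = 0 → (0,2,-4)
replace slot 3: 2·(0+2) − (-4) = 8 → (0,2,8)
replace slot 2: 2·(0+8) − 2 = 14 → (0,14,8)

0,14,8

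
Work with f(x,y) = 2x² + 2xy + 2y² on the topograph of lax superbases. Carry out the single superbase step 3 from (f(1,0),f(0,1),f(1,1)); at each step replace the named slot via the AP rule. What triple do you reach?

start (2,2,6) = (f(1,0),f(0,1),f(1,1))
replace slot 3: 2·(2+2) − 6 = 2 → (2,2,2)

2,2,2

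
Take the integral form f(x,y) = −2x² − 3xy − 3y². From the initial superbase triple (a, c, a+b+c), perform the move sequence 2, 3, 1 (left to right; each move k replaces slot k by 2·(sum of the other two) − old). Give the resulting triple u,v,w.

start (-2,-3,-8) = (f(1,0),f(0,1),f(1,1))
replace slot 2: 2·((-2)+(-8)) − (-3) = -17 → (-2,-17,-8)
replace slot 3: 2·((-2)+(-17)) − (-8) = -30 → (-2,-17,-30)
replace slot 1: 2·((-17)+(-30)) − (-2) = -92 → (-92,-17,-30)

-92,-17,-30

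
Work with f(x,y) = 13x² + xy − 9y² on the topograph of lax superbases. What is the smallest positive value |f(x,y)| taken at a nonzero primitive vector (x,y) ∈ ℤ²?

descent: ρ → (-9,17,5)  [lands on river]
river: ρ → (5,13,-15)
river: ρ → (-15,17,3)
river: ρ → (3,19,-9)
closes: descent 1, river 4
min |a| on river = 3

3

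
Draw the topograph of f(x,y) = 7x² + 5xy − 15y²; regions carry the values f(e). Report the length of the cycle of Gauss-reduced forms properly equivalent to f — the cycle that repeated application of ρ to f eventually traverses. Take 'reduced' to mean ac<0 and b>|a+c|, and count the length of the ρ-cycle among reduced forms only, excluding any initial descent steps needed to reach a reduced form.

D = 445, ⌊√D⌋ = 21
descent: ρ → (-15,-5,7)
descent: ρ → (7,19,-3)  [lands on river]
river: ρ → (-3,17,13)
river: ρ → (13,9,-7)
river: ρ → (-7,19,3)
river: ρ → (3,17,-13)
river: ρ → (-13,9,7)
ρ-cycle length = 6 (tail of 2 descent steps not counted)

6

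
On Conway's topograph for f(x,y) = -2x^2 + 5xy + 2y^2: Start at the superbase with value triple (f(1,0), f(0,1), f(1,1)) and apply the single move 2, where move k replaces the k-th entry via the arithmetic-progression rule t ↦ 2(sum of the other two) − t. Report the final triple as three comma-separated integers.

start (-2,2,5) = (f(1,0),f(0,1),f(1,1))
replace slot 2: 2·((-2)+5) − 2 = 4 → (-2,4,5)

-2,4,5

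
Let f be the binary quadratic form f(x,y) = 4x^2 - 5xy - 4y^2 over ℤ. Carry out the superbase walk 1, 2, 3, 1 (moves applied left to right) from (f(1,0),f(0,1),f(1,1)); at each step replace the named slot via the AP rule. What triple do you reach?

start (4,-4,-5) = (f(1,0),f(0,1),f(1,1))
replace slot 1: 2·((-4)+(-5)) − 4 = -22 → (-22,-4,-5)
replace slot 2: 2·((-22)+(-5)) − (-4) = -50 → (-22,-50,-5)
replace slot 3: 2·((-22)+(-50)) − (-5) = -139 → (-22,-50,-139)
replace slot 1: 2·((-50)+(-139)) − (-22) = -356 → (-356,-50,-139)

-356,-50,-139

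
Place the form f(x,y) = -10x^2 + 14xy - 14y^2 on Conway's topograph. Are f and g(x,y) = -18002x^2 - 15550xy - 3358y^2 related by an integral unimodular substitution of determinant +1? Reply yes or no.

D₁ = -364, D₂ = -364
f is negative-definite; reduce −f:
−f: translate: b→6 (≡-14 mod 20), so (10,-14,14)→(10,6,10)
−f: reduced (well bottom): (10,6,10) with a≤c, −a<b≤a
flip sign back: reduced form of f is (-10,-6,-10)
g is negative-definite; reduce −g:
−g: flip: (18002,15550,3358)→(3358,-15550,18002)
−g: translate: b→-2118 (≡-15550 mod 6716), so (3358,-15550,18002)→(3358,-2118,334)
−g: flip: (3358,-2118,334)→(334,2118,3358)
−g: translate: b→114 (≡2118 mod 668), so (334,2118,3358)→(334,114,10)
−g: flip: (334,114,10)→(10,-114,334)
−g: translate: b→6 (≡-114 mod 20), so (10,-114,334)→(10,6,10)
−g: reduced (well bottom): (10,6,10) with a≤c, −a<b≤a
flip sign back: reduced form of g is (-10,-6,-10)
reduced forms (-10, -6, -10) vs (-10, -6, -10) ⇒ equivalent

yes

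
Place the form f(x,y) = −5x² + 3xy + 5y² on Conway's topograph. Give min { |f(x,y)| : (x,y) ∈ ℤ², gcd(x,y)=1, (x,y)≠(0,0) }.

river: ρ → (5,7,-3)
river: ρ → (-3,5,7)
river: ρ → (7,9,-1)
river: ρ → (-1,9,7)
river: ρ → (7,5,-3)
river: ρ → (-3,7,5)
river: ρ → (5,3,-5)
river: ρ → (-5,7,3)
river: ρ → (3,5,-7)
river: ρ → (-7,9,1)
river: ρ → (1,9,-7)
river: ρ → (-7,5,3)
river: ρ → (3,7,-5)
river: ρ → (-5,3,5)
closes: descent 0, river 14
min |a| on river = 1

1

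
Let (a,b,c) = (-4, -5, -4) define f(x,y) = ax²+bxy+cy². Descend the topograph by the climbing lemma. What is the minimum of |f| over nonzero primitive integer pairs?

translate: b→-3 (≡5 mod 8), so (4,5,4)→(4,-3,3)
flip: (4,-3,3)→(3,3,4)
reduced (well bottom): (3,3,4) with a≤c, −a<b≤a
well minimum |f| = |-3| = 3 (negative-definite)

3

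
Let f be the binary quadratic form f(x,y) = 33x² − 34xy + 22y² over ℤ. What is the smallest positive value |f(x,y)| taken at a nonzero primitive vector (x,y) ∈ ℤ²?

translate: b→32 (≡-34 mod 66), so (33,-34,22)→(33,32,21)
flip: (33,32,21)→(21,-32,33)
translate: b→10 (≡-32 mod 42), so (21,-32,33)→(21,10,22)
reduced (well bottom): (21,10,22) with a≤c, −a<b≤a
well minimum = a = 21

21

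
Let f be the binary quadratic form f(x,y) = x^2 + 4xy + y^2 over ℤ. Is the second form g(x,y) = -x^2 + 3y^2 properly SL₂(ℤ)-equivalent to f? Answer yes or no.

D₁ = 12, D₂ = 12
river cycle of f (length 2): (1, 2, -2), (-2, 2, 1)
river cycle of g (length 2): (-1, 2, 2), (2, 2, -1)
cycles differ ⇒ inequivalent

no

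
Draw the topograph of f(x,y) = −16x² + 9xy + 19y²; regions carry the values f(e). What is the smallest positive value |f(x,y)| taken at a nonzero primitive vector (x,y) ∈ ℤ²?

river: ρ → (19,29,-6)
river: ρ → (-6,31,14)
river: ρ → (14,25,-12)
river: ρ → (-12,23,16)
river: ρ → (16,9,-19)
river: ρ → (-19,29,6)
river: ρ → (6,31,-14)
river: ρ → (-14,25,12)
river: ρ → (12,23,-16)
river: ρ → (-16,9,19)
closes: descent 0, river 10
min |a| on river = 6

6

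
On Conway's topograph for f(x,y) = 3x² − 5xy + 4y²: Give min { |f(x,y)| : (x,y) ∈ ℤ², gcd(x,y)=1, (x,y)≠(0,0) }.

translate: b→1 (≡-5 mod 6), so (3,-5,4)→(3,1,2)
flip: (3,1,2)→(2,-1,3)
reduced (well bottom): (2,-1,3) with a≤c, −a<b≤a
well minimum = a = 2

2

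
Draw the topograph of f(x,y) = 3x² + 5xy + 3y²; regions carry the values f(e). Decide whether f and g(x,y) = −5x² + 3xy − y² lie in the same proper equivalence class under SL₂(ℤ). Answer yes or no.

D₁ = -11, D₂ = -11
f: translate: b→-1 (≡5 mod 6), so (3,5,3)→(3,-1,1)
f: flip: (3,-1,1)→(1,1,3)
f: reduced (well bottom): (1,1,3) with a≤c, −a<b≤a
g is negative-definite; reduce −g:
−g: flip: (5,-3,1)→(1,3,5)
−g: translate: b→1 (≡3 mod 2), so (1,3,5)→(1,1,3)
−g: reduced (well bottom): (1,1,3) with a≤c, −a<b≤a
flip sign back: reduced form of g is (-1,-1,-3)
reduced forms (1, 1, 3) vs (-1, -1, -3) ⇒ inequivalent

no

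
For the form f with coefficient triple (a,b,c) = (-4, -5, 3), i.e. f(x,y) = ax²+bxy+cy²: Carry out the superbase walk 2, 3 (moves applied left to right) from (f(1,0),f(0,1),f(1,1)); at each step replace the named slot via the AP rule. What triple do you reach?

start (-4,3,-6) = (f(1,0),f(0,1),f(1,1))
replace slot 2: 2·((-4)+(-6)) − 3 = -23 → (-4,-23,-6)
replace slot 3: 2·((-4)+(-23)) − (-6) = -48 → (-4,-23,-48)

-4,-23,-48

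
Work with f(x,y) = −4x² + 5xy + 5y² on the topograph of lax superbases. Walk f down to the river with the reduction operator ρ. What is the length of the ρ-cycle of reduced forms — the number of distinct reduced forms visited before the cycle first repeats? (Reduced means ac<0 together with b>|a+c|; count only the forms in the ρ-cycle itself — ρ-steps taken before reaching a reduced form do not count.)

D = 105, ⌊√D⌋ = 10
river: ρ → (5,5,-4)
river: ρ → (-4,3,6)
river: ρ → (6,9,-1)
river: ρ → (-1,9,6)
river: ρ → (6,3,-4)
river: ρ → (-4,5,5)
ρ-cycle length = 6 (tail of 0 descent steps not counted)

6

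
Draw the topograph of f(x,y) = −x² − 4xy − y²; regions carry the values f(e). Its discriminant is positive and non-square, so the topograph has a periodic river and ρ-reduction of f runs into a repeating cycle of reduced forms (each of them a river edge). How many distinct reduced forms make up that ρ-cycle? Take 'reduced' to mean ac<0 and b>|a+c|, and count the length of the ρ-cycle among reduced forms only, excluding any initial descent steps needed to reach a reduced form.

D = 12, ⌊√D⌋ = 3
descent: ρ → (-1,2,2)  [lands on river]
river: ρ → (2,2,-1)
ρ-cycle length = 2 (tail of 1 descent step not counted)

2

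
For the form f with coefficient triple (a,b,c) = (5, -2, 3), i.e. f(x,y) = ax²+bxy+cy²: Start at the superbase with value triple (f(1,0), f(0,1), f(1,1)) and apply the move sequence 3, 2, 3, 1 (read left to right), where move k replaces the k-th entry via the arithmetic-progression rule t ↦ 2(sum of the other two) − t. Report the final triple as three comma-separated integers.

start (5,3,6) = (f(1,0),f(0,1),f(1,1))
replace slot 3: 2·(5+3) − 6 = 10 → (5,3,10)
replace slot 2: 2·(5+10) − 3 = 27 → (5,27,10)
replace slot 3: 2·(5+27) − 10 = 54 → (5,27,54)
replace slot 1: 2·(27+54) − 5 = 157 → (157,27,54)

157,27,54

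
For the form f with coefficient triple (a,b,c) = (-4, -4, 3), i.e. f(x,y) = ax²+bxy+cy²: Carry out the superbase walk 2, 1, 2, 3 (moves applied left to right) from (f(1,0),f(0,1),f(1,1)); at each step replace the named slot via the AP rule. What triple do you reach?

start (-4,3,-5) = (f(1,0),f(0,1),f(1,1))
replace slot 2: 2·((-4)+(-5)) − 3 = -21 → (-4,-21,-5)
replace slot 1: 2·((-21)+(-5)) − (-4) = -48 → (-48,-21,-5)
replace slot 2: 2·((-48)+(-5)) − (-21) = -85 → (-48,-85,-5)
replace slot 3: 2·((-48)+(-85)) − (-5) = -261 → (-48,-85,-261)

-48,-85,-261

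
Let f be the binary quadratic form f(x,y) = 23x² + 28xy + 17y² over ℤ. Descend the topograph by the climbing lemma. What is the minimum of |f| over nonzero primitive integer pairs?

translate: b→-18 (≡28 mod 46), so (23,28,17)→(23,-18,12)
flip: (23,-18,12)→(12,18,23)
translate: b→-6 (≡18 mod 24), so (12,18,23)→(12,-6,17)
reduced (well bottom): (12,-6,17) with a≤c, −a<b≤a
well minimum = a = 12

12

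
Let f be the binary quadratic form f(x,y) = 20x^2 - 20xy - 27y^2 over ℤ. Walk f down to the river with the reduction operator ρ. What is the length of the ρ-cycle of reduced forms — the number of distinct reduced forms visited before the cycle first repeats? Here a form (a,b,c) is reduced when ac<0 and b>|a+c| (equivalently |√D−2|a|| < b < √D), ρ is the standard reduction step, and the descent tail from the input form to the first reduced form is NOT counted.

D = 2560, ⌊√D⌋ = 50
descent: ρ → (-27,20,20)  [lands on river]
river: ρ → (20,20,-27)
river: ρ → (-27,34,13)
river: ρ → (13,44,-12)
river: ρ → (-12,28,37)
river: ρ → (37,46,-3)
river: ρ → (-3,50,5)
river: ρ → (5,50,-3)
river: ρ → (-3,46,37)
river: ρ → (37,28,-12)
river: ρ → (-12,44,13)
river: ρ → (13,34,-27)
ρ-cycle length = 12 (tail of 1 descent step not counted)

12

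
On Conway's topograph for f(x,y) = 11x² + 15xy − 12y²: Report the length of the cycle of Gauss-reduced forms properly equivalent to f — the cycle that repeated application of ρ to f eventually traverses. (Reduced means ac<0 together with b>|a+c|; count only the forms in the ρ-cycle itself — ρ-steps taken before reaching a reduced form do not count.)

D = 753, ⌊√D⌋ = 27
river: ρ → (-12,9,14)
river: ρ → (14,19,-7)
river: ρ → (-7,23,8)
river: ρ → (8,25,-4)
river: ρ → (-4,23,14)
river: ρ → (14,5,-13)
river: ρ → (-13,21,6)
river: ρ → (6,27,-1)
river: ρ → (-1,27,6)
river: ρ → (6,21,-13)
river: ρ → (-13,5,14)
river: ρ → (14,23,-4)
river: ρ → (-4,25,8)
river: ρ → (8,23,-7)
river: ρ → (-7,19,14)
river: ρ → (14,9,-12)
river: ρ → (-12,15,11)
river: ρ → (11,7,-16)
river: ρ → (-16,25,2)
river: ρ → (2,27,-3)
river: ρ → (-3,27,2)
river: ρ → (2,25,-16)
river: ρ → (-16,7,11)
river: ρ → (11,15,-12)
ρ-cycle length = 24 (tail of 0 descent steps not counted)

24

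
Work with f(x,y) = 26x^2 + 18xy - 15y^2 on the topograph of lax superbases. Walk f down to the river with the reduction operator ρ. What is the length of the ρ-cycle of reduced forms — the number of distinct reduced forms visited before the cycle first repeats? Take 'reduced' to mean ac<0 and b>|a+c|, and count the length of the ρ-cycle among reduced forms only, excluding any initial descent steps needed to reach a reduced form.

D = 1884, ⌊√D⌋ = 43
river: ρ → (-15,42,2)
river: ρ → (2,42,-15)
river: ρ → (-15,18,26)
river: ρ → (26,34,-7)
river: ρ → (-7,36,21)
river: ρ → (21,6,-22)
river: ρ → (-22,38,5)
river: ρ → (5,42,-6)
river: ρ → (-6,42,5)
river: ρ → (5,38,-22)
river: ρ → (-22,6,21)
river: ρ → (21,36,-7)
river: ρ → (-7,34,26)
river: ρ → (26,18,-15)
ρ-cycle length = 14 (tail of 0 descent steps not counted)

14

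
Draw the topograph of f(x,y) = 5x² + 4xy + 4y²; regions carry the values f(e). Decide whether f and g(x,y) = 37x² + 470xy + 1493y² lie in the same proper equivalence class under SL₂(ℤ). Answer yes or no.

D₁ = -64, D₂ = -64
f: flip: (5,4,4)→(4,-4,5)
f: translate: b→4 (≡-4 mod 8), so (4,-4,5)→(4,4,5)
f: reduced (well bottom): (4,4,5) with a≤c, −a<b≤a
g: translate: b→26 (≡470 mod 74), so (37,470,1493)→(37,26,5)
g: flip: (37,26,5)→(5,-26,37)
g: translate: b→4 (≡-26 mod 10), so (5,-26,37)→(5,4,4)
g: flip: (5,4,4)→(4,-4,5)
g: translate: b→4 (≡-4 mod 8), so (4,-4,5)→(4,4,5)
g: reduced (well bottom): (4,4,5) with a≤c, −a<b≤a
reduced forms (4, 4, 5) vs (4, 4, 5) ⇒ equivalent

yes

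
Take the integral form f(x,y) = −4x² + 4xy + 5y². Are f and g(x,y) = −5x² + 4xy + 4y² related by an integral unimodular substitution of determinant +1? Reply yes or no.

D₁ = 96, D₂ = 96
river cycle of f (length 4): (5, 6, -3), (-3, 6, 5), (5, 4, -4), (-4, 4, 5)
river cycle of g (length 4): (4, 4, -5), (-5, 6, 3), (3, 6, -5), (-5, 4, 4)
cycles differ ⇒ inequivalent

no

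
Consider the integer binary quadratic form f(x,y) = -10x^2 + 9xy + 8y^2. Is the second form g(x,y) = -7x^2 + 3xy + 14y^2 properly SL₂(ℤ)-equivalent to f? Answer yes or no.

D₁ = 401, D₂ = 401
river cycle of f (length 10): (8, 7, -11), (-11, 15, 4), (4, 17, -7), (-7, 11, 10), (10, 9, -8), (-8, 7, 11), (11, 15, -4), (-4, 17, 7), (7, 11, -10), (-10, 9, 8)
river cycle of g (length 10): (-7, 17, 4), (4, 15, -11), (-11, 7, 8), (8, 9, -10), (-10, 11, 7), (7, 17, -4), (-4, 15, 11), (11, 7, -8), (-8, 9, 10), (10, 11, -7)
cycles differ ⇒ inequivalent

no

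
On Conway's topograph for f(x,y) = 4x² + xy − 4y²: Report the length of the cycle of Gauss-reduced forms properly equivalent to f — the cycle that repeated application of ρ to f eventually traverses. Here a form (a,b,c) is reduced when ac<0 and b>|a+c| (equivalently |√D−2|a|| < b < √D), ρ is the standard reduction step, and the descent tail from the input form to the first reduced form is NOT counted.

D = 65, ⌊√D⌋ = 8
river: ρ → (-4,7,1)
river: ρ → (1,7,-4)
river: ρ → (-4,1,4)
river: ρ → (4,7,-1)
river: ρ → (-1,7,4)
river: ρ → (4,1,-4)
ρ-cycle length = 6 (tail of 0 descent steps not counted)

6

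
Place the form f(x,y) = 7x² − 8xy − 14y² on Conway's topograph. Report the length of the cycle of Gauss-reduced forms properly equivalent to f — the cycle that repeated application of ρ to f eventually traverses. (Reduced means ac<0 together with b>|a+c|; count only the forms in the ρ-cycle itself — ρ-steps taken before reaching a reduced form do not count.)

D = 456, ⌊√D⌋ = 21
descent: ρ → (-14,8,7)  [lands on river]
river: ρ → (7,20,-2)
river: ρ → (-2,20,7)
river: ρ → (7,8,-14)
river: ρ → (-14,20,1)
river: ρ → (1,20,-14)
ρ-cycle length = 6 (tail of 1 descent step not counted)

6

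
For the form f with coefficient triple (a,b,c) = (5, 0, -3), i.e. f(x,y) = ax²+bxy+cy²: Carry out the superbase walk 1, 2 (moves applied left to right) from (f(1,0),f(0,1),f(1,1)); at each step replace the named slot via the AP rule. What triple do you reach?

start (5,-3,2) = (f(1,0),f(0,1),f(1,1))
replace slot 1: 2·((-3)+2) − 5 = -7 → (-7,-3,2)
replace slot 2: 2·((-7)+2) − (-3) = -7 → (-7,-7,2)

-7,-7,2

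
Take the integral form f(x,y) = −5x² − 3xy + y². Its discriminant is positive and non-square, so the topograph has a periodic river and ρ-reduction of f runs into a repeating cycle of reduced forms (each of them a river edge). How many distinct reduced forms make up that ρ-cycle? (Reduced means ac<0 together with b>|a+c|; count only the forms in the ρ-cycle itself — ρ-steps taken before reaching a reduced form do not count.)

D = 29, ⌊√D⌋ = 5
descent: ρ → (1,5,-1)  [lands on river]
river: ρ → (-1,5,1)
ρ-cycle length = 2 (tail of 1 descent step not counted)

2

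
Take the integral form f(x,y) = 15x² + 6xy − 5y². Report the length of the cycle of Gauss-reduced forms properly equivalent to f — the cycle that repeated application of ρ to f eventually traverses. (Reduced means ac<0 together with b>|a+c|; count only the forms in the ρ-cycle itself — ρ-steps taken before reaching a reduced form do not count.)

D = 336, ⌊√D⌋ = 18
descent: ρ → (-5,14,7)  [lands on river]
river: ρ → (7,14,-5)
river: ρ → (-5,16,4)
river: ρ → (4,16,-5)
ρ-cycle length = 4 (tail of 1 descent step not counted)

4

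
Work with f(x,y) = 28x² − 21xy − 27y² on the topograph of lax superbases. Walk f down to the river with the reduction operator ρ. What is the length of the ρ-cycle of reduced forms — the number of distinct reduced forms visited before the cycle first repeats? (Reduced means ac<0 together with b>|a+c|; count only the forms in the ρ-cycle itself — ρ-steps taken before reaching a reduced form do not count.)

D = 3465, ⌊√D⌋ = 58
descent: ρ → (-27,21,28)  [lands on river]
river: ρ → (28,35,-20)
river: ρ → (-20,45,18)
river: ρ → (18,27,-38)
river: ρ → (-38,49,7)
river: ρ → (7,49,-38)
river: ρ → (-38,27,18)
river: ρ → (18,45,-20)
river: ρ → (-20,35,28)
river: ρ → (28,21,-27)
river: ρ → (-27,33,22)
river: ρ → (22,55,-5)
river: ρ → (-5,55,22)
river: ρ → (22,33,-27)
ρ-cycle length = 14 (tail of 1 descent step not counted)

14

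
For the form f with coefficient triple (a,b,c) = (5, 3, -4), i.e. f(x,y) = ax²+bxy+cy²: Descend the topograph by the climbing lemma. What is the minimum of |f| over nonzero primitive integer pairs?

river: ρ → (-4,5,4)
river: ρ → (4,3,-5)
river: ρ → (-5,7,2)
river: ρ → (2,9,-1)
river: ρ → (-1,9,2)
river: ρ → (2,7,-5)
river: ρ → (-5,3,4)
river: ρ → (4,5,-4)
river: ρ → (-4,3,5)
river: ρ → (5,7,-2)
river: ρ → (-2,9,1)
river: ρ → (1,9,-2)
river: ρ → (-2,7,5)
river: ρ → (5,3,-4)
closes: descent 0, river 14
min |a| on river = 1

1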